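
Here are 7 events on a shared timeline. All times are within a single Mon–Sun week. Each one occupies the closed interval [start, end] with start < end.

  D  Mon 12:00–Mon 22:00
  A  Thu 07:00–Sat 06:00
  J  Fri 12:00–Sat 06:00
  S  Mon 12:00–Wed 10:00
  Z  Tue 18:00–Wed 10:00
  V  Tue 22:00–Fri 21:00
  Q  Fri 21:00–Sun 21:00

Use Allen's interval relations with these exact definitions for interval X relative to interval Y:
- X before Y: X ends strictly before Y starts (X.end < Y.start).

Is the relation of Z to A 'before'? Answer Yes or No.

Yes

Z = [Tue 18:00, Wed 10:00], A = [Thu 07:00, Sat 06:00].
Actual relation of Z to A: before.
Asked whether 'before' holds → Yes.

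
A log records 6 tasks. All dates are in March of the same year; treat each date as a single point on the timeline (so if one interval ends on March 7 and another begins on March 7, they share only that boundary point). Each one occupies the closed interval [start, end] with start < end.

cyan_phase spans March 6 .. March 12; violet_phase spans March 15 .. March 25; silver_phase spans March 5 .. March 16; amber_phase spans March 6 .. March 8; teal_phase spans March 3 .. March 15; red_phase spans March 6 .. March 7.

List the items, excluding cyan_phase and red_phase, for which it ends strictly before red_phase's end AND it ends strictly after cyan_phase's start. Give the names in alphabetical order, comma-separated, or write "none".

none

Conditions: its end is strictly before red_phase's end (X.end < March 7) AND its end is strictly after cyan_phase's start (X.end > March 6).
amber_phase: end March 8 < March 7? ✗; end March 8 > March 6? ✓ → no.
silver_phase: end March 16 < March 7? ✗; end March 16 > March 6? ✓ → no.
teal_phase: end March 15 < March 7? ✗; end March 15 > March 6? ✓ → no.
violet_phase: end March 25 < March 7? ✗; end March 25 > March 6? ✓ → no.
Result: none.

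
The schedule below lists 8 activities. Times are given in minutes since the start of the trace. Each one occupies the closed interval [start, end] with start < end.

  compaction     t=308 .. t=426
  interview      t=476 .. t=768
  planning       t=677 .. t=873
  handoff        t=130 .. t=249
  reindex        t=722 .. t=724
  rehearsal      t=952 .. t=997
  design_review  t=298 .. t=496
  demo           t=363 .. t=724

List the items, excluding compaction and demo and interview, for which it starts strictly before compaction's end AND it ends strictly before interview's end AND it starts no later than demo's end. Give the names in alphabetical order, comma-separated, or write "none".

design_review, handoff

Conditions: its start is strictly before compaction's end (X.start < t=426) AND its end is strictly before interview's end (X.end < t=768) AND its start is no later than demo's end (X.start <= t=724).
design_review: start t=298 < t=426? ✓; end t=496 < t=768? ✓; start t=298 <= t=724? ✓ → yes.
handoff: start t=130 < t=426? ✓; end t=249 < t=768? ✓; start t=130 <= t=724? ✓ → yes.
planning: start t=677 < t=426? ✗; end t=873 < t=768? ✗; start t=677 <= t=724? ✓ → no.
rehearsal: start t=952 < t=426? ✗; end t=997 < t=768? ✗; start t=952 <= t=724? ✗ → no.
reindex: start t=722 < t=426? ✗; end t=724 < t=768? ✓; start t=722 <= t=724? ✓ → no.
Result: design_review, handoff.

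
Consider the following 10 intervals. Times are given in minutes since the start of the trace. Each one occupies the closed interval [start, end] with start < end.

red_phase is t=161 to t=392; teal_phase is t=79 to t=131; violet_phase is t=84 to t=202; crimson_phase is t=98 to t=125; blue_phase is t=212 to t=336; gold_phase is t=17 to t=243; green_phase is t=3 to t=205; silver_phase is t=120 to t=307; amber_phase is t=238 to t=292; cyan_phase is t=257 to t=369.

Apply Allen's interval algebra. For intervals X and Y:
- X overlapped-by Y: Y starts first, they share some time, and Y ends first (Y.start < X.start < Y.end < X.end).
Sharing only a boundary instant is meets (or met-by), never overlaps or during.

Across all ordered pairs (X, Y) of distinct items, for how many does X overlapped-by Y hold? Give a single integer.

17

Checking all 90 ordered pairs for relation 'overlapped-by'; matching pairs in alphabetical order:
(amber_phase, gold_phase): amber_phase overlapped-by gold_phase ✓
(blue_phase, gold_phase): blue_phase overlapped-by gold_phase ✓
(blue_phase, silver_phase): blue_phase overlapped-by silver_phase ✓
(cyan_phase, amber_phase): cyan_phase overlapped-by amber_phase ✓
(cyan_phase, blue_phase): cyan_phase overlapped-by blue_phase ✓
(cyan_phase, silver_phase): cyan_phase overlapped-by silver_phase ✓
(gold_phase, green_phase): gold_phase overlapped-by green_phase ✓
(red_phase, gold_phase): red_phase overlapped-by gold_phase ✓
(red_phase, green_phase): red_phase overlapped-by green_phase ✓
(red_phase, silver_phase): red_phase overlapped-by silver_phase ✓
(red_phase, violet_phase): red_phase overlapped-by violet_phase ✓
(silver_phase, crimson_phase): silver_phase overlapped-by crimson_phase ✓
(silver_phase, gold_phase): silver_phase overlapped-by gold_phase ✓
(silver_phase, green_phase): silver_phase overlapped-by green_phase ✓
(silver_phase, teal_phase): silver_phase overlapped-by teal_phase ✓
(silver_phase, violet_phase): silver_phase overlapped-by violet_phase ✓
(violet_phase, teal_phase): violet_phase overlapped-by teal_phase ✓
Count: 17.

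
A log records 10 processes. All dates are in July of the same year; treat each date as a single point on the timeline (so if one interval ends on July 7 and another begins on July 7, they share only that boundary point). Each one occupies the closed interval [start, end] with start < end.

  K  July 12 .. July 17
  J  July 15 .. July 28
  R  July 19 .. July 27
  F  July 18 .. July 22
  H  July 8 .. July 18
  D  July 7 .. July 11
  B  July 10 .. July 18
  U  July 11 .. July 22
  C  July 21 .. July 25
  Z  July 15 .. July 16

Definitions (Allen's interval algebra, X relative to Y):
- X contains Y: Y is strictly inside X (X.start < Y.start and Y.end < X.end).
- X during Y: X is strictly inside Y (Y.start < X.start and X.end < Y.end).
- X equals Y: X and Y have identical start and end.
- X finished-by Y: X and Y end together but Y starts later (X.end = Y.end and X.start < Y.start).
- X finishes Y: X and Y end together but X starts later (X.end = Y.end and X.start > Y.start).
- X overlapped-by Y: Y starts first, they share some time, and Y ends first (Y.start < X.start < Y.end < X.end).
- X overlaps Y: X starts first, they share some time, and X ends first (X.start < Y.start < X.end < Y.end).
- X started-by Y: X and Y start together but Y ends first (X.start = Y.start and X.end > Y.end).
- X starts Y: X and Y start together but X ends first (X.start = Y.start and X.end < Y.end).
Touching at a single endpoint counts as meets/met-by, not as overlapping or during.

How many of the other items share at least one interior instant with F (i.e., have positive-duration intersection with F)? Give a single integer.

4

Target F = [July 18, July 22].
B [July 10, July 18] → meets → no.
C [July 21, July 25] → overlapped-by → counts.
D [July 7, July 11] → before → no.
H [July 8, July 18] → meets → no.
J [July 15, July 28] → contains → counts.
K [July 12, July 17] → before → no.
R [July 19, July 27] → overlapped-by → counts.
U [July 11, July 22] → finished-by → counts.
Z [July 15, July 16] → before → no.
Total: 4.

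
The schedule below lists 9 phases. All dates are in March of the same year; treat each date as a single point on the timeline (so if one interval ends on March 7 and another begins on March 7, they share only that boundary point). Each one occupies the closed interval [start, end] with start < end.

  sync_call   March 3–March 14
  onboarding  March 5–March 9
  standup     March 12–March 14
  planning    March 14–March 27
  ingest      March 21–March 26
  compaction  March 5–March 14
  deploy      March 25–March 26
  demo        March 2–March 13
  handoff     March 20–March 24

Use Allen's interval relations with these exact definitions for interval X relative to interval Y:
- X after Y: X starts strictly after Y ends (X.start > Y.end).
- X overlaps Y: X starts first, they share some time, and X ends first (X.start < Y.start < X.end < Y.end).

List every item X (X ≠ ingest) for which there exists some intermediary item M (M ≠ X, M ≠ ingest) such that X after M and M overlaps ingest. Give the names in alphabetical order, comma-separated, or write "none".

Target ingest = [March 21, March 26].
Intermediaries M with M overlaps ingest: handoff.
Via handoff — items with X after handoff: deploy.
Union: deploy.

deploy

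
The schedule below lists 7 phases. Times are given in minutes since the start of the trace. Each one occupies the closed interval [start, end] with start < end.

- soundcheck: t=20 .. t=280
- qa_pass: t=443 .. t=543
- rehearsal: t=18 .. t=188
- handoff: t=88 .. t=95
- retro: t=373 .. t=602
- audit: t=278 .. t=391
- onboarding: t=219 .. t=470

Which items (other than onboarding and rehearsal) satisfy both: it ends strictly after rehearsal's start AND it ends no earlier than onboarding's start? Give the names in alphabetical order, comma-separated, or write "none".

Conditions: its end is strictly after rehearsal's start (X.end > t=18) AND its end is no earlier than onboarding's start (X.end >= t=219).
audit: end t=391 > t=18? ✓; end t=391 >= t=219? ✓ → yes.
handoff: end t=95 > t=18? ✓; end t=95 >= t=219? ✗ → no.
qa_pass: end t=543 > t=18? ✓; end t=543 >= t=219? ✓ → yes.
retro: end t=602 > t=18? ✓; end t=602 >= t=219? ✓ → yes.
soundcheck: end t=280 > t=18? ✓; end t=280 >= t=219? ✓ → yes.
Result: audit, qa_pass, retro, soundcheck.

audit, qa_pass, retro, soundcheck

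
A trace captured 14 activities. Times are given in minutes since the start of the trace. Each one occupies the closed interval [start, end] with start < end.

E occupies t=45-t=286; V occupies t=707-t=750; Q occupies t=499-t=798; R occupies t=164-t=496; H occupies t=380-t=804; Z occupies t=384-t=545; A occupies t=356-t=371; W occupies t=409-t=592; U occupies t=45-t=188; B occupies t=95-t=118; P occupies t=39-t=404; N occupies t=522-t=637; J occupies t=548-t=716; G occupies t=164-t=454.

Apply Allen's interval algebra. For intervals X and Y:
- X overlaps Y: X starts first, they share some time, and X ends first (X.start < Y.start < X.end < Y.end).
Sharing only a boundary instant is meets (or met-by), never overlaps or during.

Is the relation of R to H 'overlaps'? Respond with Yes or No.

R = [t=164, t=496], H = [t=380, t=804].
Actual relation of R to H: overlaps.
Asked whether 'overlaps' holds → Yes.

Yes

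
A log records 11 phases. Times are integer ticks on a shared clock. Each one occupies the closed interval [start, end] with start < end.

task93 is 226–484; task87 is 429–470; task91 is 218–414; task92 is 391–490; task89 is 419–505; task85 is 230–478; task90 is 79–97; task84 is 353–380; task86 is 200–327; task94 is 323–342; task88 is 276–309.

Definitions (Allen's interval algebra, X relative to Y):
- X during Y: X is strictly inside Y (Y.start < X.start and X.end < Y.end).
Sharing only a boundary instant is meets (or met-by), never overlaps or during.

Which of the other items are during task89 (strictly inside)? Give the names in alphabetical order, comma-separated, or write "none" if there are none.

Target task89 = [419, 505].
task84 [353, 380] → before → no.
task85 [230, 478] → overlaps → no.
task86 [200, 327] → before → no.
task87 [429, 470] → during → yes.
task88 [276, 309] → before → no.
task90 [79, 97] → before → no.
task91 [218, 414] → before → no.
task92 [391, 490] → overlaps → no.
task93 [226, 484] → overlaps → no.
task94 [323, 342] → before → no.
Result: task87.

task87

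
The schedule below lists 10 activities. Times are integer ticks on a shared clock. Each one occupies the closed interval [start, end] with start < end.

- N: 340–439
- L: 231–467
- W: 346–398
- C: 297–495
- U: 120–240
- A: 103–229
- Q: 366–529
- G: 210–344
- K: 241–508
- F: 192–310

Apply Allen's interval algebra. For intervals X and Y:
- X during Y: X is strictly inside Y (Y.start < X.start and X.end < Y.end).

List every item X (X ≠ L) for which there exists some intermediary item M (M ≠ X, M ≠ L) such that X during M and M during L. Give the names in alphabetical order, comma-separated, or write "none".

W

Target L = [231, 467].
Intermediaries M with M during L: N, W.
Via N — items with X during N: W.
Via W — items with X during W: none.
Union: W.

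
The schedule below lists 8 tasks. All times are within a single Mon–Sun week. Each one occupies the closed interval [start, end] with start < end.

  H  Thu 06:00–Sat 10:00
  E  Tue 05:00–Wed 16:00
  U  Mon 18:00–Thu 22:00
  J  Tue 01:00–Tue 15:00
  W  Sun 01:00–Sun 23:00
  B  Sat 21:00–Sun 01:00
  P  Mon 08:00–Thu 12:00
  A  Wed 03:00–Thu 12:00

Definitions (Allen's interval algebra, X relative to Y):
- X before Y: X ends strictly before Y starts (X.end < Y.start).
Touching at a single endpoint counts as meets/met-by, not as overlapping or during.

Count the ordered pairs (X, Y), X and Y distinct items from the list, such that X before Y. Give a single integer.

15

Checking all 56 ordered pairs for relation 'before'; matching pairs in alphabetical order:
(A, B): A before B ✓
(A, W): A before W ✓
(E, B): E before B ✓
(E, H): E before H ✓
(E, W): E before W ✓
(H, B): H before B ✓
(H, W): H before W ✓
(J, A): J before A ✓
(J, B): J before B ✓
(J, H): J before H ✓
(J, W): J before W ✓
(P, B): P before B ✓
(P, W): P before W ✓
(U, B): U before B ✓
(U, W): U before W ✓
Count: 15.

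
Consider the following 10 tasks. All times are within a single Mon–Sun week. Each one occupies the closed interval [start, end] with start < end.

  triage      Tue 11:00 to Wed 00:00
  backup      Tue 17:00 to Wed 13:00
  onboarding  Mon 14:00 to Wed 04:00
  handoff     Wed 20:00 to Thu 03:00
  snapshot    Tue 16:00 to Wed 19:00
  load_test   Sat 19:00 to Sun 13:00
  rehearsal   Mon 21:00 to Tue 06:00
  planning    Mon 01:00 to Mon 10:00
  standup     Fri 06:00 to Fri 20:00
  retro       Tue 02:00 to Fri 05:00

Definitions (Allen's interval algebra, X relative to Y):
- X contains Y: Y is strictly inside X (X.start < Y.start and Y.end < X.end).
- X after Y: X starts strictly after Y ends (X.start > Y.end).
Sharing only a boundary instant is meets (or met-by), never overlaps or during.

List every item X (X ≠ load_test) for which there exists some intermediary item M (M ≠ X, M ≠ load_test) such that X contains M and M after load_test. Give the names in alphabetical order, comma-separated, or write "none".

none

Target load_test = [Sat 19:00, Sun 13:00].
Intermediaries M with M after load_test: none.
Union: none.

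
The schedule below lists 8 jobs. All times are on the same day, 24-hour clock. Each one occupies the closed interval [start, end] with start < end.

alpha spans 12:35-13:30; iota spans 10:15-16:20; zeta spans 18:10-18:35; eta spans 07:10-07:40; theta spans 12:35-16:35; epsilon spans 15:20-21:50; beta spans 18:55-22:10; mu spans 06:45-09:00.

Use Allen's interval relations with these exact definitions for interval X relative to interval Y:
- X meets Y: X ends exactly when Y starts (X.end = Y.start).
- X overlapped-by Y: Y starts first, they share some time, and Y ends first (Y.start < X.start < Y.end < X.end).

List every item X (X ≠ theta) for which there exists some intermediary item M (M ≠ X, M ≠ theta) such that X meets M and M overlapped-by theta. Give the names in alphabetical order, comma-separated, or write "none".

Target theta = [12:35, 16:35].
Intermediaries M with M overlapped-by theta: epsilon.
Via epsilon — items with X meets epsilon: none.
Union: none.

none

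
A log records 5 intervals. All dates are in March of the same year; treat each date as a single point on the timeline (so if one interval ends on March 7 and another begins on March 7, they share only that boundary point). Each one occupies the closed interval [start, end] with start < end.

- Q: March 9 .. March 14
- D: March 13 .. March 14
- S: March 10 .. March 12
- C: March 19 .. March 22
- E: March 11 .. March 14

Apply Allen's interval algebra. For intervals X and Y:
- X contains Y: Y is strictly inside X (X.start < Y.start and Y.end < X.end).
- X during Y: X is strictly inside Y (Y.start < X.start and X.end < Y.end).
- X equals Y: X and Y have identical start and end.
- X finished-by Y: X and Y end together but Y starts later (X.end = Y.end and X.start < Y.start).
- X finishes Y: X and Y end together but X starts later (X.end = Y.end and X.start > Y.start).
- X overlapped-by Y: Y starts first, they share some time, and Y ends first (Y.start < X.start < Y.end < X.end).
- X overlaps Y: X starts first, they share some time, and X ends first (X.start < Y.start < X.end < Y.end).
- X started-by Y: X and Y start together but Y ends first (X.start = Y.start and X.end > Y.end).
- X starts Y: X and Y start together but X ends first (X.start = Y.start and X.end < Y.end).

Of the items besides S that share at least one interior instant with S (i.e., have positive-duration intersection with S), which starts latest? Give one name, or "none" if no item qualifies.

E

Target S = [March 10, March 12].
C [March 19, March 22] → after → excluded.
D [March 13, March 14] → after → excluded.
E [March 11, March 14] → overlapped-by → candidate.
Q [March 9, March 14] → contains → candidate.
Among candidates, latest start is March 11 → E.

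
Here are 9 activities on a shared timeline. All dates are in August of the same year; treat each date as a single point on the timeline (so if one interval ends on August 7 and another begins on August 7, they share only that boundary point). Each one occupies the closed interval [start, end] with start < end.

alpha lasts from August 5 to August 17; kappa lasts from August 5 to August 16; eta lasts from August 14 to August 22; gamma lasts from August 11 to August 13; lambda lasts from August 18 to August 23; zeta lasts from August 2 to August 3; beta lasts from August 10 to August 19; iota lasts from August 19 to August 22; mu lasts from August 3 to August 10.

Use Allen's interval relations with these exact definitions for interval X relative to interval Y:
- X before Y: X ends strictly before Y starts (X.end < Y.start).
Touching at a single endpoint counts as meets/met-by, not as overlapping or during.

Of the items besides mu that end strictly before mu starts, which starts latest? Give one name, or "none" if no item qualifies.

none

Target mu = [August 3, August 10].
alpha [August 5, August 17] → overlapped-by → excluded.
beta [August 10, August 19] → met-by → excluded.
eta [August 14, August 22] → after → excluded.
gamma [August 11, August 13] → after → excluded.
iota [August 19, August 22] → after → excluded.
kappa [August 5, August 16] → overlapped-by → excluded.
lambda [August 18, August 23] → after → excluded.
zeta [August 2, August 3] → meets → excluded.
No candidates → none.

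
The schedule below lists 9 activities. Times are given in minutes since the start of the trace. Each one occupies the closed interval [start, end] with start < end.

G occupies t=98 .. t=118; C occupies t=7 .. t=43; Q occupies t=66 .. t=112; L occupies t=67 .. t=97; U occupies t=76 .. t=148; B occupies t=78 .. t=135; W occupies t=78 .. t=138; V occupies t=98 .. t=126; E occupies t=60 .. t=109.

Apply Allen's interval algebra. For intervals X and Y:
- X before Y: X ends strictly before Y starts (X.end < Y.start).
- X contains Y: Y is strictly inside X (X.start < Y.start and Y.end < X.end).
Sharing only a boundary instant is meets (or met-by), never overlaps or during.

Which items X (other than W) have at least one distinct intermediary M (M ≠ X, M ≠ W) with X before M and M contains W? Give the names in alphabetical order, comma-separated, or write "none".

Target W = [t=78, t=138].
Intermediaries M with M contains W: U.
Via U — items with X before U: C.
Union: C.

C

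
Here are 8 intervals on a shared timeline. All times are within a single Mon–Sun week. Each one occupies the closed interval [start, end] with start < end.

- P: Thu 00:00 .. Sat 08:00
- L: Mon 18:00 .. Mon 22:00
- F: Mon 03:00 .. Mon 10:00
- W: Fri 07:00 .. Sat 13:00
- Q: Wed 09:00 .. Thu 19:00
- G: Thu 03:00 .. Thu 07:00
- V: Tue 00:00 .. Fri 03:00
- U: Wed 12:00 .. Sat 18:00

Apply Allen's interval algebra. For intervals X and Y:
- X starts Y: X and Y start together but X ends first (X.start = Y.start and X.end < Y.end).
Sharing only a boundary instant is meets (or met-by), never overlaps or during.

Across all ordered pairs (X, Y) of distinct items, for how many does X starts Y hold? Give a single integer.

0

Checking all 56 ordered pairs for relation 'starts'; matching pairs in alphabetical order:
No pair satisfies it.
Count: 0.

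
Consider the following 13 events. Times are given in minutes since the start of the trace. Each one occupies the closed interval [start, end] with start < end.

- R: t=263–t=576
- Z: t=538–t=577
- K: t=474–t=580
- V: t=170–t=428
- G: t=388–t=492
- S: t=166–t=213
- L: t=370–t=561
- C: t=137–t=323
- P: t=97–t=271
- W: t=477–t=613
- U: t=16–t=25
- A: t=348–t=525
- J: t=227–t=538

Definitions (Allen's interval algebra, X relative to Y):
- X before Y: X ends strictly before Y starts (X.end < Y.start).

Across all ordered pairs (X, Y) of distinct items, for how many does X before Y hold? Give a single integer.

Checking all 156 ordered pairs for relation 'before'; matching pairs in alphabetical order:
(A, Z): A before Z ✓
(C, A): C before A ✓
(C, G): C before G ✓
(C, K): C before K ✓
(C, L): C before L ✓
(C, W): C before W ✓
(C, Z): C before Z ✓
(G, Z): G before Z ✓
(P, A): P before A ✓
(P, G): P before G ✓
(P, K): P before K ✓
(P, L): P before L ✓
(P, W): P before W ✓
(P, Z): P before Z ✓
(S, A): S before A ✓
(S, G): S before G ✓
(S, J): S before J ✓
(S, K): S before K ✓
(S, L): S before L ✓
(S, R): S before R ✓
(S, W): S before W ✓
(S, Z): S before Z ✓
(U, A): U before A ✓
(U, C): U before C ✓
... plus 13 further pairs not listed.
Count: 37.

37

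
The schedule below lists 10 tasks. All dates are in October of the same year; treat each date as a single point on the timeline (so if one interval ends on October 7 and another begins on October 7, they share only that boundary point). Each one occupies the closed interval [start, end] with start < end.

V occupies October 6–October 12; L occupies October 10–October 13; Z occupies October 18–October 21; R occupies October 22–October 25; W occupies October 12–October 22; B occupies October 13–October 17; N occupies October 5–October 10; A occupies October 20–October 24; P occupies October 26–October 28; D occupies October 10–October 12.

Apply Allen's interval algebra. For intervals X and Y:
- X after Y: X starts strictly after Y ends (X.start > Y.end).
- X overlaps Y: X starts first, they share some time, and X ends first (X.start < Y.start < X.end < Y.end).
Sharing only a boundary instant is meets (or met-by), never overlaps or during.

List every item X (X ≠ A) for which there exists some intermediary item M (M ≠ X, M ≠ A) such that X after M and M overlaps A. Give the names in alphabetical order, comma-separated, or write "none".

Target A = [October 20, October 24].
Intermediaries M with M overlaps A: W, Z.
Via W — items with X after W: P.
Via Z — items with X after Z: P, R.
Union: P, R.

P, R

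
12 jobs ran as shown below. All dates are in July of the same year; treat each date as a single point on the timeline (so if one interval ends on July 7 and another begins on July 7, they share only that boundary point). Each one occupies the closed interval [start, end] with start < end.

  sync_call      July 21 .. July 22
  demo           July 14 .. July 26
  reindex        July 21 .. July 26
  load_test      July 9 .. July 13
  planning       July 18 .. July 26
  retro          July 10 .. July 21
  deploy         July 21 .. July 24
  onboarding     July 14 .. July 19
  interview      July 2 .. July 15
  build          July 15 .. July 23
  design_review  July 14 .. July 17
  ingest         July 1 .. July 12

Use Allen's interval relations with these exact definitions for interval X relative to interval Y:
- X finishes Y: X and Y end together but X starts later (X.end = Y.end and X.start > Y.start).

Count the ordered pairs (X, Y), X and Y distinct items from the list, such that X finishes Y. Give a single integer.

3

Checking all 132 ordered pairs for relation 'finishes'; matching pairs in alphabetical order:
(planning, demo): planning finishes demo ✓
(reindex, demo): reindex finishes demo ✓
(reindex, planning): reindex finishes planning ✓
Count: 3.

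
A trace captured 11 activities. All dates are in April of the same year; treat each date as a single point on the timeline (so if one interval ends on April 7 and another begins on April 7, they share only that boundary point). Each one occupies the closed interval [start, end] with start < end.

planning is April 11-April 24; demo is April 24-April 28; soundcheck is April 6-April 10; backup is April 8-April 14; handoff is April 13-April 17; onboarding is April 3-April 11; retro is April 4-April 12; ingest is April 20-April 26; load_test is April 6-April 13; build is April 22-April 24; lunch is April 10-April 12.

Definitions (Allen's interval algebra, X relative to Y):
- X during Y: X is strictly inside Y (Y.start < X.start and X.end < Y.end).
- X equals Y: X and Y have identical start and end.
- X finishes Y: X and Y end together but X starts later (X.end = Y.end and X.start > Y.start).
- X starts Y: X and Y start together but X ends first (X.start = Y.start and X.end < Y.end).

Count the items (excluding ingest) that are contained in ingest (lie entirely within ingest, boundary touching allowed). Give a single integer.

Target ingest = [April 20, April 26].
backup [April 8, April 14] → before → no.
build [April 22, April 24] → during → counts.
demo [April 24, April 28] → overlapped-by → no.
handoff [April 13, April 17] → before → no.
load_test [April 6, April 13] → before → no.
lunch [April 10, April 12] → before → no.
onboarding [April 3, April 11] → before → no.
planning [April 11, April 24] → overlaps → no.
retro [April 4, April 12] → before → no.
soundcheck [April 6, April 10] → before → no.
Total: 1.

1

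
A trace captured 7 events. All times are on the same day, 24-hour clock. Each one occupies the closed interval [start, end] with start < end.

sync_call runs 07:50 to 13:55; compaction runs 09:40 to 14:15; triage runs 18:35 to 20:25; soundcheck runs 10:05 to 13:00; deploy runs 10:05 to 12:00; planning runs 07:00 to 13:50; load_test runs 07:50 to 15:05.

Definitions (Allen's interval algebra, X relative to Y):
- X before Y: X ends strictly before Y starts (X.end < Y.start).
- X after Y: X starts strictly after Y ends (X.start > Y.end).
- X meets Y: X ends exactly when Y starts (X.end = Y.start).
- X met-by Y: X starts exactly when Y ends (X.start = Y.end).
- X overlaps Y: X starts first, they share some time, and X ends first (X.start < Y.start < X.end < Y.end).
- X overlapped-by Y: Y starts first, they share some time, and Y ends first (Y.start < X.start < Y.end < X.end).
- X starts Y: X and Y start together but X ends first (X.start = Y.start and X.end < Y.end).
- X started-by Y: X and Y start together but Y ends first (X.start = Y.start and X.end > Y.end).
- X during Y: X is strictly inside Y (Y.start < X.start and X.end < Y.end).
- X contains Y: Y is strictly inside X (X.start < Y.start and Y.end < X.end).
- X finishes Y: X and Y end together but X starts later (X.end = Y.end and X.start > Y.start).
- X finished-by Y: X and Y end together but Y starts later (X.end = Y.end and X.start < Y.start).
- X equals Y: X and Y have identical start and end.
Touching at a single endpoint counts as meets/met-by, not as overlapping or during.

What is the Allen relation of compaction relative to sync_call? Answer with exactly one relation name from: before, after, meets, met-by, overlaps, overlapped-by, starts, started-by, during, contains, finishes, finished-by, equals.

compaction = [09:40, 14:15]; sync_call = [07:50, 13:55].
Compare endpoints: compaction.start > sync_call.start, compaction.start < sync_call.end, compaction.end > sync_call.start, compaction.end > sync_call.end.
That pattern is 'overlapped-by'.

overlapped-by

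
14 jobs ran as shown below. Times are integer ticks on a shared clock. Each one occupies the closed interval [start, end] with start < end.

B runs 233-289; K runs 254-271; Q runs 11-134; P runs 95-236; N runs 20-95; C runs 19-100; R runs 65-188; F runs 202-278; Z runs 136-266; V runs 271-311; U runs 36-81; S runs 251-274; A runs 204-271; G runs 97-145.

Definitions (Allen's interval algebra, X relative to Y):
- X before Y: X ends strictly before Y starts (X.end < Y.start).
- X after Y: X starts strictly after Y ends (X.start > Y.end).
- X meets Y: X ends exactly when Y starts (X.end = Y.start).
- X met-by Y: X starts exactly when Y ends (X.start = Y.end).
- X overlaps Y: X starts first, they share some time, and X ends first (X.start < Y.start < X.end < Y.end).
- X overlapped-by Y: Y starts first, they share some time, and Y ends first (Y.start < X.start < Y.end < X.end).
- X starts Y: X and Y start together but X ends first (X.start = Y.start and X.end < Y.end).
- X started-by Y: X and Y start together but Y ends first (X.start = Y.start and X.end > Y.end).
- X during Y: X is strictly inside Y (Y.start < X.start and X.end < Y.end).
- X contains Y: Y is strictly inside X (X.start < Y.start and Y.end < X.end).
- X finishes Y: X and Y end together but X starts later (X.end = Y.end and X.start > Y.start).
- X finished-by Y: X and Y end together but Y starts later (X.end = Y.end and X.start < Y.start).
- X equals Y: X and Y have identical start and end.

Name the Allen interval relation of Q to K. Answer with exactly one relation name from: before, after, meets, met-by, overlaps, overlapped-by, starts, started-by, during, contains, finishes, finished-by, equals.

before

Q = [11, 134]; K = [254, 271].
Compare endpoints: Q.start < K.start, Q.start < K.end, Q.end < K.start, Q.end < K.end.
That pattern is 'before'.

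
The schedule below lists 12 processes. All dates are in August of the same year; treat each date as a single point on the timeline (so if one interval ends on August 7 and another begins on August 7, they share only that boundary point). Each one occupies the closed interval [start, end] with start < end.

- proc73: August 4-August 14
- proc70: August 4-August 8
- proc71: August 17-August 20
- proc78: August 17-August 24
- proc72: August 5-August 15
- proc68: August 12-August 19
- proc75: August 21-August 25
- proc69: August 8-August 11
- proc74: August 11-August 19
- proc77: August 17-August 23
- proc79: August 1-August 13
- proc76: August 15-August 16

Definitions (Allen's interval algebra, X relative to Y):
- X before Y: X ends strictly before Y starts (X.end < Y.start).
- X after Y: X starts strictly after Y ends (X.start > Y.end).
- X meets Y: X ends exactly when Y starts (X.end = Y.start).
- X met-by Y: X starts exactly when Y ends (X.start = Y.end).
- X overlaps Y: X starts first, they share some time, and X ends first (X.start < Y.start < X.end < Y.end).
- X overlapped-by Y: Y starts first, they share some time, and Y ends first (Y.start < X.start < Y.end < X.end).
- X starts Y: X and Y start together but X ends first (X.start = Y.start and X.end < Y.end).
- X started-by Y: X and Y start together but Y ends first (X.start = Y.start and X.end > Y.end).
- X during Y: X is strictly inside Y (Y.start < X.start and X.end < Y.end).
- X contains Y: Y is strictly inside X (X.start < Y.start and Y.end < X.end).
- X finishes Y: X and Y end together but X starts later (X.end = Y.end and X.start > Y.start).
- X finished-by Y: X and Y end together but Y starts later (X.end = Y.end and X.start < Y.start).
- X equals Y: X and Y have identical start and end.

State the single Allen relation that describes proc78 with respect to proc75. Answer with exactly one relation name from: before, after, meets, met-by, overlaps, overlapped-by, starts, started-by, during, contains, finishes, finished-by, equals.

proc78 = [August 17, August 24]; proc75 = [August 21, August 25].
Compare endpoints: proc78.start < proc75.start, proc78.start < proc75.end, proc78.end > proc75.start, proc78.end < proc75.end.
That pattern is 'overlaps'.

overlaps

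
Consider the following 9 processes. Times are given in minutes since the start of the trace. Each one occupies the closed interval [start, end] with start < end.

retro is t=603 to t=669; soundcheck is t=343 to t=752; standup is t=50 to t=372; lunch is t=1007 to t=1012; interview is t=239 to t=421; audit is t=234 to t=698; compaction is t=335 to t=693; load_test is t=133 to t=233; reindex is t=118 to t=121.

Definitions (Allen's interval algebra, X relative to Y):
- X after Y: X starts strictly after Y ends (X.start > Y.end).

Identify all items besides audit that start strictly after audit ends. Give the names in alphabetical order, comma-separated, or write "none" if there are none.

lunch

Target audit = [t=234, t=698].
compaction [t=335, t=693] → during → no.
interview [t=239, t=421] → during → no.
load_test [t=133, t=233] → before → no.
lunch [t=1007, t=1012] → after → yes.
reindex [t=118, t=121] → before → no.
retro [t=603, t=669] → during → no.
soundcheck [t=343, t=752] → overlapped-by → no.
standup [t=50, t=372] → overlaps → no.
Result: lunch.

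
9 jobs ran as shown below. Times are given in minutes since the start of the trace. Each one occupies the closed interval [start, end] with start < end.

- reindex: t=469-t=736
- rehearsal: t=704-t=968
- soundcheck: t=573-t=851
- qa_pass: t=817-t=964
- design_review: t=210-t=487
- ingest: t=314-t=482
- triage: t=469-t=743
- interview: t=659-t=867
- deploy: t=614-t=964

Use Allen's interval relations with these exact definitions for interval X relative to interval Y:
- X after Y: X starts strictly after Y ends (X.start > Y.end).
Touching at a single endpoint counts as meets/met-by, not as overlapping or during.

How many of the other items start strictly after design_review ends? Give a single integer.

5

Target design_review = [t=210, t=487].
deploy [t=614, t=964] → after → counts.
ingest [t=314, t=482] → during → no.
interview [t=659, t=867] → after → counts.
qa_pass [t=817, t=964] → after → counts.
rehearsal [t=704, t=968] → after → counts.
reindex [t=469, t=736] → overlapped-by → no.
soundcheck [t=573, t=851] → after → counts.
triage [t=469, t=743] → overlapped-by → no.
Total: 5.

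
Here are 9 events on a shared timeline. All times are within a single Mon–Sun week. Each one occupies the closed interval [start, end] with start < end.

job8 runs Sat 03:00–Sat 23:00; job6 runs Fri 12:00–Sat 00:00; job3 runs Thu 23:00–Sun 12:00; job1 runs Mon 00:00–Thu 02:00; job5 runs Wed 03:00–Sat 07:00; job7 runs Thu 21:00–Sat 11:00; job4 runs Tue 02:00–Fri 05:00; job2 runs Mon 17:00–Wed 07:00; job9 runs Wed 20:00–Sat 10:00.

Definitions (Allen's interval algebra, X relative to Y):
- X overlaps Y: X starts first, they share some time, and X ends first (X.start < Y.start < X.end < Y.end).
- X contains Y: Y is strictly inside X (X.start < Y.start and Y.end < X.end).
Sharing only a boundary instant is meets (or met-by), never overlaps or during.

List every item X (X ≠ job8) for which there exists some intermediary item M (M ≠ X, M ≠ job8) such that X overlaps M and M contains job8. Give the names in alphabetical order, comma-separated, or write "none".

job4, job5, job7, job9

Target job8 = [Sat 03:00, Sat 23:00].
Intermediaries M with M contains job8: job3.
Via job3 — items with X overlaps job3: job4, job5, job7, job9.
Union: job4, job5, job7, job9.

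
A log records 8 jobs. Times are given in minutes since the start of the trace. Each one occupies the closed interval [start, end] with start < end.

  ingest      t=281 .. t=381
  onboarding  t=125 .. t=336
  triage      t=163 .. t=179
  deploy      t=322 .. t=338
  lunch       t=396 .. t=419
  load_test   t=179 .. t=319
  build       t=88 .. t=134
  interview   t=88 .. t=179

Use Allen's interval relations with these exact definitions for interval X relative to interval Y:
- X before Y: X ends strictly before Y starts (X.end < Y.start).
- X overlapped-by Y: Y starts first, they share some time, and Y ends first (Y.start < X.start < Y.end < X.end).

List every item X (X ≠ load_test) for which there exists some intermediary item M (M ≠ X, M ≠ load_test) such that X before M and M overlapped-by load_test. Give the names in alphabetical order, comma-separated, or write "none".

build, interview, triage

Target load_test = [t=179, t=319].
Intermediaries M with M overlapped-by load_test: ingest.
Via ingest — items with X before ingest: build, interview, triage.
Union: build, interview, triage.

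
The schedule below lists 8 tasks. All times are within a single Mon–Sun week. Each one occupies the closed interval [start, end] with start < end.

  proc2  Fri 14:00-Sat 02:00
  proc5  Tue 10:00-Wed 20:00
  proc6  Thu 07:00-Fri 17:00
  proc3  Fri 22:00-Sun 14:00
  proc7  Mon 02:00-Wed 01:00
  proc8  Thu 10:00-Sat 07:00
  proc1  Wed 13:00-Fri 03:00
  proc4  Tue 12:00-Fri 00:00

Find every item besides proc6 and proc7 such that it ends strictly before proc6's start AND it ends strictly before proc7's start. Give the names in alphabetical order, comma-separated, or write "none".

Conditions: its end is strictly before proc6's start (X.end < Thu 07:00) AND its end is strictly before proc7's start (X.end < Mon 02:00).
proc1: end Fri 03:00 < Thu 07:00? ✗; end Fri 03:00 < Mon 02:00? ✗ → no.
proc2: end Sat 02:00 < Thu 07:00? ✗; end Sat 02:00 < Mon 02:00? ✗ → no.
proc3: end Sun 14:00 < Thu 07:00? ✗; end Sun 14:00 < Mon 02:00? ✗ → no.
proc4: end Fri 00:00 < Thu 07:00? ✗; end Fri 00:00 < Mon 02:00? ✗ → no.
proc5: end Wed 20:00 < Thu 07:00? ✓; end Wed 20:00 < Mon 02:00? ✗ → no.
proc8: end Sat 07:00 < Thu 07:00? ✗; end Sat 07:00 < Mon 02:00? ✗ → no.
Result: none.

none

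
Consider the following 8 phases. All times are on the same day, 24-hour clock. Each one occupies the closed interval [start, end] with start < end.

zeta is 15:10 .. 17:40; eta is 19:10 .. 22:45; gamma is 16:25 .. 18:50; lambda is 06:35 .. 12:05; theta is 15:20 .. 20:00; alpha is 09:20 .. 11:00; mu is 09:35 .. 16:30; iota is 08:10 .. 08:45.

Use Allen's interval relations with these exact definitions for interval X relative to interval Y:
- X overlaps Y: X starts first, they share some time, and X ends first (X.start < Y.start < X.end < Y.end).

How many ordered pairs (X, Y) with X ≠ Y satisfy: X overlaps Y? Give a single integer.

8

Checking all 56 ordered pairs for relation 'overlaps'; matching pairs in alphabetical order:
(alpha, mu): alpha overlaps mu ✓
(lambda, mu): lambda overlaps mu ✓
(mu, gamma): mu overlaps gamma ✓
(mu, theta): mu overlaps theta ✓
(mu, zeta): mu overlaps zeta ✓
(theta, eta): theta overlaps eta ✓
(zeta, gamma): zeta overlaps gamma ✓
(zeta, theta): zeta overlaps theta ✓
Count: 8.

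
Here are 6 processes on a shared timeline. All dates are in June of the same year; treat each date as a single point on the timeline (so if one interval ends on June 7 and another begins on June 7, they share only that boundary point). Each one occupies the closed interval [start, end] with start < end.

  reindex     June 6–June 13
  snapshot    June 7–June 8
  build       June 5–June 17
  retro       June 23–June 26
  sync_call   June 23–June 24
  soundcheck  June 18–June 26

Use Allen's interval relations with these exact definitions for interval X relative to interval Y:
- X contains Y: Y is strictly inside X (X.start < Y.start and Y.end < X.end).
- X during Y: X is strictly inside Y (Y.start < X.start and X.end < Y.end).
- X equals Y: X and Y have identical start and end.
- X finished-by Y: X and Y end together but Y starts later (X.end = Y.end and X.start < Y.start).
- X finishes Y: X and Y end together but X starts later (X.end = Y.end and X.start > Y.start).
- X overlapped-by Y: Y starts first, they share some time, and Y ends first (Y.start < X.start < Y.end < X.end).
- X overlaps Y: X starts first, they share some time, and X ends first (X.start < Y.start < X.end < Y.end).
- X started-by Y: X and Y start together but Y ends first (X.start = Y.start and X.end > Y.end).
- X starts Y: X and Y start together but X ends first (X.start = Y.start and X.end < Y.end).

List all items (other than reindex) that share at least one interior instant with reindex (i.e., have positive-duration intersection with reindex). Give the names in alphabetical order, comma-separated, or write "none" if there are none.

build, snapshot

Target reindex = [June 6, June 13].
build [June 5, June 17] → contains → yes.
retro [June 23, June 26] → after → no.
snapshot [June 7, June 8] → during → yes.
soundcheck [June 18, June 26] → after → no.
sync_call [June 23, June 24] → after → no.
Result: build, snapshot.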